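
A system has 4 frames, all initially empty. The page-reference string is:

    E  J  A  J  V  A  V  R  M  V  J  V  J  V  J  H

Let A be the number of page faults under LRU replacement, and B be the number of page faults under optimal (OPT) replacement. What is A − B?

Under LRU: F F F . F . . F F . F . . . . F → 8 faults.
Under OPT: F F F . F . . F F . . . . . . F → 7 faults.
A − B = 8 − 7 = 1.

1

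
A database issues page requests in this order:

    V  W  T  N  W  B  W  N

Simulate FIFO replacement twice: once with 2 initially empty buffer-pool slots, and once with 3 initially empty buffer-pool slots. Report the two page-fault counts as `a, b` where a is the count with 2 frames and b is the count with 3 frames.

2 frames: F F F F F F . F → 7 faults.
3 frames: F F F F . F F . → 6 faults.
6 < 7: adding a frame reduced faults, as is typical.

7, 6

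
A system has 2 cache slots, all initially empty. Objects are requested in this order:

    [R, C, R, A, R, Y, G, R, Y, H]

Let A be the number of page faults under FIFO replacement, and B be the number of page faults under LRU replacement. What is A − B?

Under FIFO: F F . F F F F F F F → 9 faults.
Under LRU: F F . F . F F F F F → 8 faults.
A − B = 9 − 8 = 1.

1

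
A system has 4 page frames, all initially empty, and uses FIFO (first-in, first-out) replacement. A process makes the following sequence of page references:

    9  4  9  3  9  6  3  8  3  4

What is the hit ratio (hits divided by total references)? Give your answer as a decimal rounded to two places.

9 → fault, frames {9}
4 → fault, frames {9,4}
9 → hit
3 → fault, frames {9,4,3}
9 → hit
6 → fault, frames {9,4,3,6}
3 → hit
8 → fault, evict 9, frames {4,3,6,8}
3 → hit
4 → hit
Hits: 5 of 10 references → 5/10 = 0.5000.

0.50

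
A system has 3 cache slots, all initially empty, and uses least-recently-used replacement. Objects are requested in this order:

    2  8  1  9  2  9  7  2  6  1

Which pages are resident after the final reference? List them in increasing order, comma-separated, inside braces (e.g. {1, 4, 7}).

{1, 2, 6}

2 → miss, frames (2)
8 → miss, frames (2 8)
1 → miss, frames (2 8 1)
9 → miss, evict 2, frames (8 1 9)
2 → miss, evict 8, frames (1 9 2)
9 → hit
7 → miss, evict 1, frames (2 9 7)
2 → hit
6 → miss, evict 9, frames (7 2 6)
1 → miss, evict 7, frames (2 6 1)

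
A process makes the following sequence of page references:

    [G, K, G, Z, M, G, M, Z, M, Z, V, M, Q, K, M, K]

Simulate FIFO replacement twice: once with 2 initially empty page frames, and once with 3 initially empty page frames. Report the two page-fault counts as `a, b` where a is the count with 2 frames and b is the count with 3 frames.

2 frames: F F . F F F . F F . F . F F F . → 11 faults.
3 frames: F F . F F F . . . . F . F F F . → 9 faults.
9 < 11: adding a frame reduced faults, as is typical.

11, 9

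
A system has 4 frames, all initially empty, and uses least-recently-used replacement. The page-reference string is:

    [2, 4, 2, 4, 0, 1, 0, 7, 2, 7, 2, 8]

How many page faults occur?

7

2: fault, frames [2]
4: fault, frames [2, 4]
2: hit
4: hit
0: fault, frames [2, 4, 0]
1: fault, frames [2, 4, 0, 1]
0: hit
7: fault, evict 2, frames [4, 1, 0, 7]
2: fault, evict 4, frames [1, 0, 7, 2]
7: hit
2: hit
8: fault, evict 1, frames [0, 7, 2, 8]
Page faults: 7.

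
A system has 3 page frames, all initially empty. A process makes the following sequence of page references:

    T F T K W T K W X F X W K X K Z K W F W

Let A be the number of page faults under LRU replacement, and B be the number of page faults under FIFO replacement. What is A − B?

Under LRU: F F . F F . . . F F . . F . . F . F F . → 10 faults.
Under FIFO: F F . F F F . . F F . F F F . F . F F . → 13 faults.
A − B = 10 − 13 = -3.

-3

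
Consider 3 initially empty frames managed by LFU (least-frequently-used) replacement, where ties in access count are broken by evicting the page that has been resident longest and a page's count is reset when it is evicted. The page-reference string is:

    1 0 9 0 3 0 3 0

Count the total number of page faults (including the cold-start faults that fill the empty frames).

4

1 -> fault, frames [1]
0 -> fault, frames [1, 0]
9 -> fault, frames [1, 0, 9]
0 -> hit
3 -> fault, evict 1, frames [0, 9, 3]
0 -> hit
3 -> hit
0 -> hit
Page faults: 4.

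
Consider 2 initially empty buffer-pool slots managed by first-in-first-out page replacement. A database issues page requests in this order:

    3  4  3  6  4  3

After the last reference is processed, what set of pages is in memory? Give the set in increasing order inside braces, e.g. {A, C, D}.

{3, 6}

3: miss, frames {3}
4: miss, frames {3,4}
3: hit
6: miss, evict 3, frames {4,6}
4: hit
3: miss, evict 4, frames {6,3}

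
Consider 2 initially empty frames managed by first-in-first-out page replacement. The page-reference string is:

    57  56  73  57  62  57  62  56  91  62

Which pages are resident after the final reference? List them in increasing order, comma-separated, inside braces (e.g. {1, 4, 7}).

57 → miss, frames (57)
56 → miss, frames (57 56)
73 → miss, evict 57, frames (56 73)
57 → miss, evict 56, frames (73 57)
62 → miss, evict 73, frames (57 62)
57 → hit
62 → hit
56 → miss, evict 57, frames (62 56)
91 → miss, evict 62, frames (56 91)
62 → miss, evict 56, frames (91 62)

{62, 91}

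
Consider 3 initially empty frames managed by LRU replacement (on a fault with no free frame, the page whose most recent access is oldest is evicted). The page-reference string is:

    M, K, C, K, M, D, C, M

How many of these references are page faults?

5

M: fault, frames [M]
K: fault, frames [M, K]
C: fault, frames [M, K, C]
K: hit
M: hit
D: fault, evict C, frames [K, M, D]
C: fault, evict K, frames [M, D, C]
M: hit
Page faults: 5.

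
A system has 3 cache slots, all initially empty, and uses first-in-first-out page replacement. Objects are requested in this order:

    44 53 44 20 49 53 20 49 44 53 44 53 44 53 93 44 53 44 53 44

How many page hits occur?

13

44 -> miss, frames {44}
53 -> miss, frames {44,53}
44 -> hit
20 -> miss, frames {44,53,20}
49 -> miss, evict 44, frames {53,20,49}
53 -> hit
20 -> hit
49 -> hit
44 -> miss, evict 53, frames {20,49,44}
53 -> miss, evict 20, frames {49,44,53}
44 -> hit
53 -> hit
44 -> hit
53 -> hit
93 -> miss, evict 49, frames {44,53,93}
44 -> hit
53 -> hit
44 -> hit
53 -> hit
44 -> hit
Hits: 13.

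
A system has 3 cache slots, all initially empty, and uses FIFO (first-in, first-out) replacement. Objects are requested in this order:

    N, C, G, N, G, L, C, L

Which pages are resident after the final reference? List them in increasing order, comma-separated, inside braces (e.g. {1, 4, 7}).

{C, G, L}

N → fault, frames [N]
C → fault, frames [N, C]
G → fault, frames [N, C, G]
N → hit
G → hit
L → fault, evict N, frames [C, G, L]
C → hit
L → hit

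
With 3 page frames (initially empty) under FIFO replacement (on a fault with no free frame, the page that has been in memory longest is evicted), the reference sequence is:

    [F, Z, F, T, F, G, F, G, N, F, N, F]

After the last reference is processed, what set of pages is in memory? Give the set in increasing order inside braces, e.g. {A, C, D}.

{F, G, N}

F → miss, frames [F]
Z → miss, frames [F, Z]
F → hit
T → miss, frames [F, Z, T]
F → hit
G → miss, evict F, frames [Z, T, G]
F → miss, evict Z, frames [T, G, F]
G → hit
N → miss, evict T, frames [G, F, N]
F → hit
N → hit
F → hit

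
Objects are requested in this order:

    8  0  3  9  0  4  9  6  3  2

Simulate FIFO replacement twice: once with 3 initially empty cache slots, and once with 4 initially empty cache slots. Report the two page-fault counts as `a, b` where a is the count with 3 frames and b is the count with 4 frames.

8, 7

3 frames: F F F F . F . F F F → 8 faults.
4 frames: F F F F . F . F . F → 7 faults.
7 < 8: adding a frame reduced faults, as is typical.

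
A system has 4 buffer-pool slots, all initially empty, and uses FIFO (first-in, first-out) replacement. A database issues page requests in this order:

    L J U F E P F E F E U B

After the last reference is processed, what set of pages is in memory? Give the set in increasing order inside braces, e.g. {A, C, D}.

L -> miss, frames {L}
J -> miss, frames {L,J}
U -> miss, frames {L,J,U}
F -> miss, frames {L,J,U,F}
E -> miss, evict L, frames {J,U,F,E}
P -> miss, evict J, frames {U,F,E,P}
F -> hit
E -> hit
F -> hit
E -> hit
U -> hit
B -> miss, evict U, frames {F,E,P,B}

{B, E, F, P}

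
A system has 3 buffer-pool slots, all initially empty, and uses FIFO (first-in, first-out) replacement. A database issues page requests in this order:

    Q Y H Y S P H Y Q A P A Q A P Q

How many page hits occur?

7

Q -> fault, frames [Q]
Y -> fault, frames [Q, Y]
H -> fault, frames [Q, Y, H]
Y -> hit
S -> fault, evict Q, frames [Y, H, S]
P -> fault, evict Y, frames [H, S, P]
H -> hit
Y -> fault, evict H, frames [S, P, Y]
Q -> fault, evict S, frames [P, Y, Q]
A -> fault, evict P, frames [Y, Q, A]
P -> fault, evict Y, frames [Q, A, P]
A -> hit
Q -> hit
A -> hit
P -> hit
Q -> hit
Hits: 7.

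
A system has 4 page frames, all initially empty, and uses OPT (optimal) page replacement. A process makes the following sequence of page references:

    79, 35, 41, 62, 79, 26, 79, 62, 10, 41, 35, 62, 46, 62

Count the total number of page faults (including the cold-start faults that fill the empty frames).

8

79: miss, frames [79]
35: miss, frames [79, 35]
41: miss, frames [79, 35, 41]
62: miss, frames [79, 35, 41, 62]
79: hit
26: miss, evict 35, frames [79, 41, 62, 26]
79: hit
62: hit
10: miss, evict 26, frames [79, 41, 62, 10]
41: hit
35: miss, evict 10, frames [79, 41, 62, 35]
62: hit
46: miss, evict 35, frames [79, 41, 62, 46]
62: hit
Page faults: 8.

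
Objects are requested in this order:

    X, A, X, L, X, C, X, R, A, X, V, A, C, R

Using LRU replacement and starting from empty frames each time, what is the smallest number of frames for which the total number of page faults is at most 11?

2

f=1: 14 faults
f=2: 11 faults
f=3: 9 faults
f=4: 9 faults
f=5: 6 faults
f=6: 6 faults
Smallest f with faults ≤ 11 is 2.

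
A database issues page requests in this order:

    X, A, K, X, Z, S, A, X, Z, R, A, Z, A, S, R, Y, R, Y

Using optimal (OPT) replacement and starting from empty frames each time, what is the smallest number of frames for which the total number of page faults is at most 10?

f=1: 18 faults
f=2: 12 faults
f=3: 9 faults
f=4: 7 faults
f=5: 7 faults
f=6: 7 faults
f=7: 7 faults
Smallest f with faults ≤ 10 is 3.

3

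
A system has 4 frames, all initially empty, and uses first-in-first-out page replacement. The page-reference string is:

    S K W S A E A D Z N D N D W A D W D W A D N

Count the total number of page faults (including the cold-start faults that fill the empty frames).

S: fault, frames {S}
K: fault, frames {S,K}
W: fault, frames {S,K,W}
S: hit
A: fault, frames {S,K,W,A}
E: fault, evict S, frames {K,W,A,E}
A: hit
D: fault, evict K, frames {W,A,E,D}
Z: fault, evict W, frames {A,E,D,Z}
N: fault, evict A, frames {E,D,Z,N}
D: hit
N: hit
D: hit
W: fault, evict E, frames {D,Z,N,W}
A: fault, evict D, frames {Z,N,W,A}
D: fault, evict Z, frames {N,W,A,D}
W: hit
D: hit
W: hit
A: hit
D: hit
N: hit
Page faults: 11.

11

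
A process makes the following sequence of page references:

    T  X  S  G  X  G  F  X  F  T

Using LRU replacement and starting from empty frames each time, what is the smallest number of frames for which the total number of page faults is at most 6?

f=1: 10 faults
f=2: 8 faults
f=3: 6 faults
f=4: 6 faults
f=5: 5 faults
Smallest f with faults ≤ 6 is 3.

3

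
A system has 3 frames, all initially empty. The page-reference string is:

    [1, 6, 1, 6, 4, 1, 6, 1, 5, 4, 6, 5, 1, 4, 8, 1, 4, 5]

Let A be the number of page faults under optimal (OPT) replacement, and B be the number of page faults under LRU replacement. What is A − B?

Under OPT: F F . . F . . . F . . . F . F . . F → 7 faults.
Under LRU: F F . . F . . . F F F . F F F . . F → 10 faults.
A − B = 7 − 10 = -3.

-3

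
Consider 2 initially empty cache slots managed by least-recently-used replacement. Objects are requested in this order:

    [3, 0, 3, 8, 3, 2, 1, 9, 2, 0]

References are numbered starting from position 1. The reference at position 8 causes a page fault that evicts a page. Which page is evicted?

pos 1: 3 → miss, frames {3}
pos 2: 0 → miss, frames {3,0}
pos 3: 3 → hit
pos 4: 8 → miss, evict 0, frames {3,8}
pos 5: 3 → hit
pos 6: 2 → miss, evict 8, frames {3,2}
pos 7: 1 → miss, evict 3, frames {2,1}
pos 8: 9 → miss, evict 2, frames {1,9}
At position 8, page 2 is evicted.

2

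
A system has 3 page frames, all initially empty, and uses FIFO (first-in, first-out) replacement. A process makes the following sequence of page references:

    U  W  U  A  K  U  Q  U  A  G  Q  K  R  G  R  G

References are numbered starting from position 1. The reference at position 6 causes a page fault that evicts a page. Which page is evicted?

pos 1: U → fault, frames [U]
pos 2: W → fault, frames [U, W]
pos 3: U → hit
pos 4: A → fault, frames [U, W, A]
pos 5: K → fault, evict U, frames [W, A, K]
pos 6: U → fault, evict W, frames [A, K, U]
At position 6, page W is evicted.

W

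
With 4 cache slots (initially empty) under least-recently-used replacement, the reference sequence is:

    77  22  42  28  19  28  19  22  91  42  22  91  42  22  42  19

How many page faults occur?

77 → miss, frames [77]
22 → miss, frames [77, 22]
42 → miss, frames [77, 22, 42]
28 → miss, frames [77, 22, 42, 28]
19 → miss, evict 77, frames [22, 42, 28, 19]
28 → hit
19 → hit
22 → hit
91 → miss, evict 42, frames [28, 19, 22, 91]
42 → miss, evict 28, frames [19, 22, 91, 42]
22 → hit
91 → hit
42 → hit
22 → hit
42 → hit
19 → hit
Page faults: 7.

7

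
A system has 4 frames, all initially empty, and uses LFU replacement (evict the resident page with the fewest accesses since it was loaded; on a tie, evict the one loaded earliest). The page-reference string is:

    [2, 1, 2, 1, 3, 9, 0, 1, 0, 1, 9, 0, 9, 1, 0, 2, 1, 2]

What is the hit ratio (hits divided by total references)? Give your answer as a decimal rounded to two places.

0.72

2 -> fault, frames {2}
1 -> fault, frames {2,1}
2 -> hit
1 -> hit
3 -> fault, frames {2,1,3}
9 -> fault, frames {2,1,3,9}
0 -> fault, evict 3, frames {2,1,9,0}
1 -> hit
0 -> hit
1 -> hit
9 -> hit
0 -> hit
9 -> hit
1 -> hit
0 -> hit
2 -> hit
1 -> hit
2 -> hit
Hits: 13 of 18 references → 13/18 = 0.7222.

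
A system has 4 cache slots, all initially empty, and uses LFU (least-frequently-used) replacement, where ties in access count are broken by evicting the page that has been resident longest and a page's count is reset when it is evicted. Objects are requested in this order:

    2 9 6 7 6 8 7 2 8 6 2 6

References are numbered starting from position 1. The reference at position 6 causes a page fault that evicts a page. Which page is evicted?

2

pos 1: 2 -> miss, frames [2]
pos 2: 9 -> miss, frames [2, 9]
pos 3: 6 -> miss, frames [2, 9, 6]
pos 4: 7 -> miss, frames [2, 9, 6, 7]
pos 5: 6 -> hit
pos 6: 8 -> miss, evict 2, frames [9, 6, 7, 8]
At position 6, page 2 is evicted.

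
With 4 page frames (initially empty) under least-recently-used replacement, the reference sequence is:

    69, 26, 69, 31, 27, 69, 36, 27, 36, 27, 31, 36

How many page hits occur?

69 → miss, frames {69}
26 → miss, frames {69,26}
69 → hit
31 → miss, frames {26,69,31}
27 → miss, frames {26,69,31,27}
69 → hit
36 → miss, evict 26, frames {31,27,69,36}
27 → hit
36 → hit
27 → hit
31 → hit
36 → hit
Hits: 7.

7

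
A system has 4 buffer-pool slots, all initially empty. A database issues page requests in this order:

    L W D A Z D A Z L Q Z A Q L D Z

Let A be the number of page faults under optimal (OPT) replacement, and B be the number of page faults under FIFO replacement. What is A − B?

-1

Under OPT: F F F F F . . . . F . . . . F . → 7 faults.
Under FIFO: F F F F F . . . F F . . . . F . → 8 faults.
A − B = 7 − 8 = -1.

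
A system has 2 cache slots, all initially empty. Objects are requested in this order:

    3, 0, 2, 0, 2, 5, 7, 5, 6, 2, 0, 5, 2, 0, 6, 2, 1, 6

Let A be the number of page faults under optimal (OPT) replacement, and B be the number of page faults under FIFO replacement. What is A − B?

Under OPT: F F F . . F F . F F F . F . F . F . → 11 faults.
Under FIFO: F F F . . F F . F F F F F F F F F F → 15 faults.
A − B = 11 − 15 = -4.

-4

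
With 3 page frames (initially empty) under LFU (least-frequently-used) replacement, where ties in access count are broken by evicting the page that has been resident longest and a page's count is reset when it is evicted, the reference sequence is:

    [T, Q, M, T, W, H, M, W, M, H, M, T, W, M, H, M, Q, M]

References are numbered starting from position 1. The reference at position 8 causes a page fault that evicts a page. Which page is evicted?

pos 1: T -> fault, frames {T}
pos 2: Q -> fault, frames {T,Q}
pos 3: M -> fault, frames {T,Q,M}
pos 4: T -> hit
pos 5: W -> fault, evict Q, frames {T,M,W}
pos 6: H -> fault, evict M, frames {T,W,H}
pos 7: M -> fault, evict W, frames {T,H,M}
pos 8: W -> fault, evict H, frames {T,M,W}
At position 8, page H is evicted.

H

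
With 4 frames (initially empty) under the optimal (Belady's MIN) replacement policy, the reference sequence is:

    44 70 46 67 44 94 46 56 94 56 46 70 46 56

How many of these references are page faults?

44 → miss, frames (44)
70 → miss, frames (44 70)
46 → miss, frames (44 70 46)
67 → miss, frames (44 70 46 67)
44 → hit
94 → miss, evict 67, frames (44 70 46 94)
46 → hit
56 → miss, evict 44, frames (70 46 94 56)
94 → hit
56 → hit
46 → hit
70 → hit
46 → hit
56 → hit
Page faults: 6.

6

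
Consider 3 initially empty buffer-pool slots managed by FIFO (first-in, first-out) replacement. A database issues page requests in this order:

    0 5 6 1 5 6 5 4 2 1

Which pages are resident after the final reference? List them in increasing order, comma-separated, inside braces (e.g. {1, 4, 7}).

0 → miss, frames [0]
5 → miss, frames [0, 5]
6 → miss, frames [0, 5, 6]
1 → miss, evict 0, frames [5, 6, 1]
5 → hit
6 → hit
5 → hit
4 → miss, evict 5, frames [6, 1, 4]
2 → miss, evict 6, frames [1, 4, 2]
1 → hit

{1, 2, 4}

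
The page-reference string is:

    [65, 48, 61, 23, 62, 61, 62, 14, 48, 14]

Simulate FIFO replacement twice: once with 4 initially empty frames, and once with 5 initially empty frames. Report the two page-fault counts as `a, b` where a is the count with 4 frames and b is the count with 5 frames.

4 frames: F F F F F . . F F . → 7 faults.
5 frames: F F F F F . . F . . → 6 faults.
6 < 7: adding a frame reduced faults, as is typical.

7, 6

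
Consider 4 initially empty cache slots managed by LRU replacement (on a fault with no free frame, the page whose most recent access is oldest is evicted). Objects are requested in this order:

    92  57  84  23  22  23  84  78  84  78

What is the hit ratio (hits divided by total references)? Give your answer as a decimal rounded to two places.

0.40

92 -> fault, frames {92}
57 -> fault, frames {92,57}
84 -> fault, frames {92,57,84}
23 -> fault, frames {92,57,84,23}
22 -> fault, evict 92, frames {57,84,23,22}
23 -> hit
84 -> hit
78 -> fault, evict 57, frames {22,23,84,78}
84 -> hit
78 -> hit
Hits: 4 of 10 references → 4/10 = 0.4000.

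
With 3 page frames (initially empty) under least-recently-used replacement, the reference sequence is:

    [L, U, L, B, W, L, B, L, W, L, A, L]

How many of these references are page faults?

5

L → miss, frames [L]
U → miss, frames [L, U]
L → hit
B → miss, frames [U, L, B]
W → miss, evict U, frames [L, B, W]
L → hit
B → hit
L → hit
W → hit
L → hit
A → miss, evict B, frames [W, L, A]
L → hit
Page faults: 5.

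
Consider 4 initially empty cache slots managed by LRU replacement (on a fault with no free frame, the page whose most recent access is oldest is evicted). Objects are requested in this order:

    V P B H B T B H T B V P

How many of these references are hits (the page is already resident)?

V → fault, frames [V]
P → fault, frames [V, P]
B → fault, frames [V, P, B]
H → fault, frames [V, P, B, H]
B → hit
T → fault, evict V, frames [P, H, B, T]
B → hit
H → hit
T → hit
B → hit
V → fault, evict P, frames [H, T, B, V]
P → fault, evict H, frames [T, B, V, P]
Hits: 5.

5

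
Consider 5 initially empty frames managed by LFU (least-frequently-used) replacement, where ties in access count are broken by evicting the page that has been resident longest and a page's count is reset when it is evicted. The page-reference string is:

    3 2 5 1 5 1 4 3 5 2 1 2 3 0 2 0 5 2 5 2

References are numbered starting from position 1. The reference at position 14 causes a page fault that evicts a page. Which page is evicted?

pos 1: 3 -> fault, frames [3]
pos 2: 2 -> fault, frames [3, 2]
pos 3: 5 -> fault, frames [3, 2, 5]
pos 4: 1 -> fault, frames [3, 2, 5, 1]
pos 5: 5 -> hit
pos 6: 1 -> hit
pos 7: 4 -> fault, frames [3, 2, 5, 1, 4]
pos 8: 3 -> hit
pos 9: 5 -> hit
pos 10: 2 -> hit
pos 11: 1 -> hit
pos 12: 2 -> hit
pos 13: 3 -> hit
pos 14: 0 -> fault, evict 4, frames [3, 2, 5, 1, 0]
At position 14, page 4 is evicted.

4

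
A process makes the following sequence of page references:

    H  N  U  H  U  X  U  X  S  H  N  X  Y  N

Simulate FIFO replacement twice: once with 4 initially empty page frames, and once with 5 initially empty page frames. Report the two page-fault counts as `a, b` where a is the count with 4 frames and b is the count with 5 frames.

8, 6

4 frames: F F F . . F . . F F F . F . → 8 faults.
5 frames: F F F . . F . . F . . . F . → 6 faults.
6 < 8: adding a frame reduced faults, as is typical.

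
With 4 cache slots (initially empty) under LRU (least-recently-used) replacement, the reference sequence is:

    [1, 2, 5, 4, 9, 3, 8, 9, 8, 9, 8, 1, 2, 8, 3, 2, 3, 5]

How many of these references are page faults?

1 → miss, frames (1)
2 → miss, frames (1 2)
5 → miss, frames (1 2 5)
4 → miss, frames (1 2 5 4)
9 → miss, evict 1, frames (2 5 4 9)
3 → miss, evict 2, frames (5 4 9 3)
8 → miss, evict 5, frames (4 9 3 8)
9 → hit
8 → hit
9 → hit
8 → hit
1 → miss, evict 4, frames (3 9 8 1)
2 → miss, evict 3, frames (9 8 1 2)
8 → hit
3 → miss, evict 9, frames (1 2 8 3)
2 → hit
3 → hit
5 → miss, evict 1, frames (8 2 3 5)
Page faults: 11.

11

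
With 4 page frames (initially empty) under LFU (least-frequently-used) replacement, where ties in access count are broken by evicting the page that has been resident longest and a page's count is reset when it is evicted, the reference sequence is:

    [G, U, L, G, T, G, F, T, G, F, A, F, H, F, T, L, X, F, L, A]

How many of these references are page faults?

11

G: miss, frames [G]
U: miss, frames [G, U]
L: miss, frames [G, U, L]
G: hit
T: miss, frames [G, U, L, T]
G: hit
F: miss, evict U, frames [G, L, T, F]
T: hit
G: hit
F: hit
A: miss, evict L, frames [G, T, F, A]
F: hit
H: miss, evict A, frames [G, T, F, H]
F: hit
T: hit
L: miss, evict H, frames [G, T, F, L]
X: miss, evict L, frames [G, T, F, X]
F: hit
L: miss, evict X, frames [G, T, F, L]
A: miss, evict L, frames [G, T, F, A]
Page faults: 11.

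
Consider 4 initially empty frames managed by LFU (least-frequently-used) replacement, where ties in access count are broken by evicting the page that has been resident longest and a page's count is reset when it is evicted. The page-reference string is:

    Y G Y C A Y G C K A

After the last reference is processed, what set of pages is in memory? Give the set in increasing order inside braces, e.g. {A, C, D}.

Y → fault, frames [Y]
G → fault, frames [Y, G]
Y → hit
C → fault, frames [Y, G, C]
A → fault, frames [Y, G, C, A]
Y → hit
G → hit
C → hit
K → fault, evict A, frames [Y, G, C, K]
A → fault, evict K, frames [Y, G, C, A]

{A, C, G, Y}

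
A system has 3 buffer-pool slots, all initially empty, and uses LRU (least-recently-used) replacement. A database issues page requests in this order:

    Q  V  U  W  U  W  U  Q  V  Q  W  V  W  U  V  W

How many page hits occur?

Q: miss, frames {Q}
V: miss, frames {Q,V}
U: miss, frames {Q,V,U}
W: miss, evict Q, frames {V,U,W}
U: hit
W: hit
U: hit
Q: miss, evict V, frames {W,U,Q}
V: miss, evict W, frames {U,Q,V}
Q: hit
W: miss, evict U, frames {V,Q,W}
V: hit
W: hit
U: miss, evict Q, frames {V,W,U}
V: hit
W: hit
Hits: 8.

8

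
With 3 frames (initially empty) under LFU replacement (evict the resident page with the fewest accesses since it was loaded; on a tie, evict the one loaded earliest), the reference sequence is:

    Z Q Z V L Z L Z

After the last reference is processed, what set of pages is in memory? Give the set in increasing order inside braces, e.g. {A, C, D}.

Z: miss, frames {Z}
Q: miss, frames {Z,Q}
Z: hit
V: miss, frames {Z,Q,V}
L: miss, evict Q, frames {Z,V,L}
Z: hit
L: hit
Z: hit

{L, V, Z}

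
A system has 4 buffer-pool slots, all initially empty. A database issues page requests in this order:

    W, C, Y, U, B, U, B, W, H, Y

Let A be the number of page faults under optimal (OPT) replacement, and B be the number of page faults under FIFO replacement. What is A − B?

-2

Under OPT: F F F F F . . . F . → 6 faults.
Under FIFO: F F F F F . . F F F → 8 faults.
A − B = 6 − 8 = -2.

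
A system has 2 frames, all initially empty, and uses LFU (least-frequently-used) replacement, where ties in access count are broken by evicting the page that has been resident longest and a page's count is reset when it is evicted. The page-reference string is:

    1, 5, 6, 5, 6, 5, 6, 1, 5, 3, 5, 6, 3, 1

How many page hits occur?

5

1 → fault, frames [1]
5 → fault, frames [1, 5]
6 → fault, evict 1, frames [5, 6]
5 → hit
6 → hit
5 → hit
6 → hit
1 → fault, evict 5, frames [6, 1]
5 → fault, evict 1, frames [6, 5]
3 → fault, evict 5, frames [6, 3]
5 → fault, evict 3, frames [6, 5]
6 → hit
3 → fault, evict 5, frames [6, 3]
1 → fault, evict 3, frames [6, 1]
Hits: 5.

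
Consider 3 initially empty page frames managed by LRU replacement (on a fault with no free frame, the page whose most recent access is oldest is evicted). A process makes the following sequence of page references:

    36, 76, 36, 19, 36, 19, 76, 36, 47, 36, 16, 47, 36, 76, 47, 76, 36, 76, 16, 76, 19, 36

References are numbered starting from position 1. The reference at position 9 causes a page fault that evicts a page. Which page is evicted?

pos 1: 36 -> fault, frames [36]
pos 2: 76 -> fault, frames [36, 76]
pos 3: 36 -> hit
pos 4: 19 -> fault, frames [76, 36, 19]
pos 5: 36 -> hit
pos 6: 19 -> hit
pos 7: 76 -> hit
pos 8: 36 -> hit
pos 9: 47 -> fault, evict 19, frames [76, 36, 47]
At position 9, page 19 is evicted.

19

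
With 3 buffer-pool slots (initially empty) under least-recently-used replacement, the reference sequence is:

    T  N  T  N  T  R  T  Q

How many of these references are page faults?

T -> miss, frames [T]
N -> miss, frames [T, N]
T -> hit
N -> hit
T -> hit
R -> miss, frames [N, T, R]
T -> hit
Q -> miss, evict N, frames [R, T, Q]
Page faults: 4.

4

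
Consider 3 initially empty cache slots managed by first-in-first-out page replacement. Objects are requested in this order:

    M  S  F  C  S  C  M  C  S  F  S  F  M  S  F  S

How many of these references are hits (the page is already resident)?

M → miss, frames {M}
S → miss, frames {M,S}
F → miss, frames {M,S,F}
C → miss, evict M, frames {S,F,C}
S → hit
C → hit
M → miss, evict S, frames {F,C,M}
C → hit
S → miss, evict F, frames {C,M,S}
F → miss, evict C, frames {M,S,F}
S → hit
F → hit
M → hit
S → hit
F → hit
S → hit
Hits: 9.

9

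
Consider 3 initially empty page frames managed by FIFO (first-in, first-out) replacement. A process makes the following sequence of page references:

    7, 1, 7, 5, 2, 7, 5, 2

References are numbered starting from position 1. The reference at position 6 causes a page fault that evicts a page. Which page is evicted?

1

pos 1: 7 -> miss, frames [7]
pos 2: 1 -> miss, frames [7, 1]
pos 3: 7 -> hit
pos 4: 5 -> miss, frames [7, 1, 5]
pos 5: 2 -> miss, evict 7, frames [1, 5, 2]
pos 6: 7 -> miss, evict 1, frames [5, 2, 7]
At position 6, page 1 is evicted.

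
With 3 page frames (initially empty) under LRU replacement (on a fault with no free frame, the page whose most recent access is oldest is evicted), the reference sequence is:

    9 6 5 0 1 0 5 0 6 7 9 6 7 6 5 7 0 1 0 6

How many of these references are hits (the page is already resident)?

9: miss, frames (9)
6: miss, frames (9 6)
5: miss, frames (9 6 5)
0: miss, evict 9, frames (6 5 0)
1: miss, evict 6, frames (5 0 1)
0: hit
5: hit
0: hit
6: miss, evict 1, frames (5 0 6)
7: miss, evict 5, frames (0 6 7)
9: miss, evict 0, frames (6 7 9)
6: hit
7: hit
6: hit
5: miss, evict 9, frames (7 6 5)
7: hit
0: miss, evict 6, frames (5 7 0)
1: miss, evict 5, frames (7 0 1)
0: hit
6: miss, evict 7, frames (1 0 6)
Hits: 8.

8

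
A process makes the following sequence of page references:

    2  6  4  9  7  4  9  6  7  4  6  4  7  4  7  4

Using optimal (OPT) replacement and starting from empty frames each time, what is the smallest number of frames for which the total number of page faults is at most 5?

f=1: 16 faults
f=2: 9 faults
f=3: 6 faults
f=4: 5 faults
f=5: 5 faults
Smallest f with faults ≤ 5 is 4.

4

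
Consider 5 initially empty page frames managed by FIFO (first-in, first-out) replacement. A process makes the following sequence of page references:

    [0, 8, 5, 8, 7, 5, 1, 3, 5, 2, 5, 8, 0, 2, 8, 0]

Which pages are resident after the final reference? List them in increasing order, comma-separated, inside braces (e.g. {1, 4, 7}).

{0, 1, 2, 3, 8}

0 → fault, frames (0)
8 → fault, frames (0 8)
5 → fault, frames (0 8 5)
8 → hit
7 → fault, frames (0 8 5 7)
5 → hit
1 → fault, frames (0 8 5 7 1)
3 → fault, evict 0, frames (8 5 7 1 3)
5 → hit
2 → fault, evict 8, frames (5 7 1 3 2)
5 → hit
8 → fault, evict 5, frames (7 1 3 2 8)
0 → fault, evict 7, frames (1 3 2 8 0)
2 → hit
8 → hit
0 → hit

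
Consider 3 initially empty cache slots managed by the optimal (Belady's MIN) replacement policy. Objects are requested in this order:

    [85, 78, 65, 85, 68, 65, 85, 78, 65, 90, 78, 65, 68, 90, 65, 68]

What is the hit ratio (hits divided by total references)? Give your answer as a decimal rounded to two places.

0.56

85: fault, frames (85)
78: fault, frames (85 78)
65: fault, frames (85 78 65)
85: hit
68: fault, evict 78, frames (85 65 68)
65: hit
85: hit
78: fault, evict 85, frames (65 68 78)
65: hit
90: fault, evict 68, frames (65 78 90)
78: hit
65: hit
68: fault, evict 78, frames (65 90 68)
90: hit
65: hit
68: hit
Hits: 9 of 16 references → 9/16 = 0.5625.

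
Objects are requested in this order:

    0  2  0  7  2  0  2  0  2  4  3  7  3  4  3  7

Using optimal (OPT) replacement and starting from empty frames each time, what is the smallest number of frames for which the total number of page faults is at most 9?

f=1: 16 faults
f=2: 9 faults
f=3: 5 faults
f=4: 5 faults
f=5: 5 faults
Smallest f with faults ≤ 9 is 2.

2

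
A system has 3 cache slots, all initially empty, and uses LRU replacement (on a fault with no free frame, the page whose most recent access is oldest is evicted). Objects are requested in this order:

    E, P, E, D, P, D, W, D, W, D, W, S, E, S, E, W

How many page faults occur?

6

E: fault, frames [E]
P: fault, frames [E, P]
E: hit
D: fault, frames [P, E, D]
P: hit
D: hit
W: fault, evict E, frames [P, D, W]
D: hit
W: hit
D: hit
W: hit
S: fault, evict P, frames [D, W, S]
E: fault, evict D, frames [W, S, E]
S: hit
E: hit
W: hit
Page faults: 6.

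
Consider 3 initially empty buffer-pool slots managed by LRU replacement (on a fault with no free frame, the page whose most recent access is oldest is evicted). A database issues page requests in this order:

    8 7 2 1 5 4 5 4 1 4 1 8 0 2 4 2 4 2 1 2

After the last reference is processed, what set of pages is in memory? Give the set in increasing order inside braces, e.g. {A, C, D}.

{1, 2, 4}

8 → miss, frames {8}
7 → miss, frames {8,7}
2 → miss, frames {8,7,2}
1 → miss, evict 8, frames {7,2,1}
5 → miss, evict 7, frames {2,1,5}
4 → miss, evict 2, frames {1,5,4}
5 → hit
4 → hit
1 → hit
4 → hit
1 → hit
8 → miss, evict 5, frames {4,1,8}
0 → miss, evict 4, frames {1,8,0}
2 → miss, evict 1, frames {8,0,2}
4 → miss, evict 8, frames {0,2,4}
2 → hit
4 → hit
2 → hit
1 → miss, evict 0, frames {4,2,1}
2 → hit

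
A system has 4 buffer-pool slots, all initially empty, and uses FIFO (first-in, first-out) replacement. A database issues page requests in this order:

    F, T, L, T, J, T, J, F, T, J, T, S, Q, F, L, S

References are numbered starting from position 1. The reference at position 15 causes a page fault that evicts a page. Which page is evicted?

J

pos 1: F -> fault, frames (F)
pos 2: T -> fault, frames (F T)
pos 3: L -> fault, frames (F T L)
pos 4: T -> hit
pos 5: J -> fault, frames (F T L J)
pos 6: T -> hit
pos 7: J -> hit
pos 8: F -> hit
pos 9: T -> hit
pos 10: J -> hit
pos 11: T -> hit
pos 12: S -> fault, evict F, frames (T L J S)
pos 13: Q -> fault, evict T, frames (L J S Q)
pos 14: F -> fault, evict L, frames (J S Q F)
pos 15: L -> fault, evict J, frames (S Q F L)
At position 15, page J is evicted.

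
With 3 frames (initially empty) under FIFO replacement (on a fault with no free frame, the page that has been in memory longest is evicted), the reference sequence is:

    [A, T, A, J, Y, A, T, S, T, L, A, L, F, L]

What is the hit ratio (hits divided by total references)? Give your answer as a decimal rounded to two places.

0.29

A → miss, frames [A]
T → miss, frames [A, T]
A → hit
J → miss, frames [A, T, J]
Y → miss, evict A, frames [T, J, Y]
A → miss, evict T, frames [J, Y, A]
T → miss, evict J, frames [Y, A, T]
S → miss, evict Y, frames [A, T, S]
T → hit
L → miss, evict A, frames [T, S, L]
A → miss, evict T, frames [S, L, A]
L → hit
F → miss, evict S, frames [L, A, F]
L → hit
Hits: 4 of 14 references → 4/14 = 0.2857.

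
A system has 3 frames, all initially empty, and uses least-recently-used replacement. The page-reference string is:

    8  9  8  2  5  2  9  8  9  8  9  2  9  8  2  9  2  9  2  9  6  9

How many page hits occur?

15

8 → fault, frames [8]
9 → fault, frames [8, 9]
8 → hit
2 → fault, frames [9, 8, 2]
5 → fault, evict 9, frames [8, 2, 5]
2 → hit
9 → fault, evict 8, frames [5, 2, 9]
8 → fault, evict 5, frames [2, 9, 8]
9 → hit
8 → hit
9 → hit
2 → hit
9 → hit
8 → hit
2 → hit
9 → hit
2 → hit
9 → hit
2 → hit
9 → hit
6 → fault, evict 8, frames [2, 9, 6]
9 → hit
Hits: 15.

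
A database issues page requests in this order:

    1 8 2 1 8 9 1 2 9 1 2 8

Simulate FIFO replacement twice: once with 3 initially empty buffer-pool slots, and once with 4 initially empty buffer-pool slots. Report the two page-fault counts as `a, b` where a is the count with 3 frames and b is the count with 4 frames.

6, 4

3 frames: F F F . . F F . . . . F → 6 faults.
4 frames: F F F . . F . . . . . . → 4 faults.
4 < 6: adding a frame reduced faults, as is typical.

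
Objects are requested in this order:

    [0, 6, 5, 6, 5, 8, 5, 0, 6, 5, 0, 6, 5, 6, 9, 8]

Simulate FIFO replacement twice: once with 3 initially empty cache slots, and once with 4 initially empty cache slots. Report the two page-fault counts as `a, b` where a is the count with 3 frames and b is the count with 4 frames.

9, 5

3 frames: F F F . . F . F F F . . . . F F → 9 faults.
4 frames: F F F . . F . . . . . . . . F . → 5 faults.
5 < 9: adding a frame reduced faults, as is typical.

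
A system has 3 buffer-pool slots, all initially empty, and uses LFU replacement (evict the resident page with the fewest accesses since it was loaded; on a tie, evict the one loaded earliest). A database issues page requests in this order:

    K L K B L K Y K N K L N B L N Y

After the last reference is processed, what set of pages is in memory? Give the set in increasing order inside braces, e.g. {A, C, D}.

{K, L, Y}

K: fault, frames (K)
L: fault, frames (K L)
K: hit
B: fault, frames (K L B)
L: hit
K: hit
Y: fault, evict B, frames (K L Y)
K: hit
N: fault, evict Y, frames (K L N)
K: hit
L: hit
N: hit
B: fault, evict N, frames (K L B)
L: hit
N: fault, evict B, frames (K L N)
Y: fault, evict N, frames (K L Y)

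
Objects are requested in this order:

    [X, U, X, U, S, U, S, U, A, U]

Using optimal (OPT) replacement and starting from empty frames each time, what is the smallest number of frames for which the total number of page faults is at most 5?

f=1: 10 faults
f=2: 4 faults
f=3: 4 faults
f=4: 4 faults
Smallest f with faults ≤ 5 is 2.

2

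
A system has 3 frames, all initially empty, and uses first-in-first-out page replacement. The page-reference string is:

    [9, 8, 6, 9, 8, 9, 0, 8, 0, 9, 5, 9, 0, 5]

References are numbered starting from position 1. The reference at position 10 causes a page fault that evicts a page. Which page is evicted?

8

pos 1: 9 → miss, frames [9]
pos 2: 8 → miss, frames [9, 8]
pos 3: 6 → miss, frames [9, 8, 6]
pos 4: 9 → hit
pos 5: 8 → hit
pos 6: 9 → hit
pos 7: 0 → miss, evict 9, frames [8, 6, 0]
pos 8: 8 → hit
pos 9: 0 → hit
pos 10: 9 → miss, evict 8, frames [6, 0, 9]
At position 10, page 8 is evicted.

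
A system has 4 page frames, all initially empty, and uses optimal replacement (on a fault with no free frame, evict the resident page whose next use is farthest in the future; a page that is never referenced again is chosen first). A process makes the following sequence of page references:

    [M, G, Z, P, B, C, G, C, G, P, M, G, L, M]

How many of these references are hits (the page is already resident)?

M: fault, frames {M}
G: fault, frames {M,G}
Z: fault, frames {M,G,Z}
P: fault, frames {M,G,Z,P}
B: fault, evict Z, frames {M,G,P,B}
C: fault, evict B, frames {M,G,P,C}
G: hit
C: hit
G: hit
P: hit
M: hit
G: hit
L: fault, evict C, frames {M,G,P,L}
M: hit
Hits: 7.

7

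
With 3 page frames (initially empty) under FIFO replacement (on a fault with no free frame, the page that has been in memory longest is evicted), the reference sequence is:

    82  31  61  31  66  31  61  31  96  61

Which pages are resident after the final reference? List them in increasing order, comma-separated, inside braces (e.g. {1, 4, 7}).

82 → fault, frames {82}
31 → fault, frames {82,31}
61 → fault, frames {82,31,61}
31 → hit
66 → fault, evict 82, frames {31,61,66}
31 → hit
61 → hit
31 → hit
96 → fault, evict 31, frames {61,66,96}
61 → hit

{61, 66, 96}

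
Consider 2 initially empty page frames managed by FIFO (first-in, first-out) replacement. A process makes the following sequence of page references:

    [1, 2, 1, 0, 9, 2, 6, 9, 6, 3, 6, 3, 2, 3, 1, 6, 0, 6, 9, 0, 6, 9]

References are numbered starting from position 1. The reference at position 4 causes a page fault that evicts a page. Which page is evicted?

pos 1: 1: fault, frames (1)
pos 2: 2: fault, frames (1 2)
pos 3: 1: hit
pos 4: 0: fault, evict 1, frames (2 0)
At position 4, page 1 is evicted.

1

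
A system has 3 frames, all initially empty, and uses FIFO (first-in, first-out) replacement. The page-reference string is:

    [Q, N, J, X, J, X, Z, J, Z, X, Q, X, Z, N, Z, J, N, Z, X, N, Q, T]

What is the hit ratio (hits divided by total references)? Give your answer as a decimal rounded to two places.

0.41

Q -> miss, frames (Q)
N -> miss, frames (Q N)
J -> miss, frames (Q N J)
X -> miss, evict Q, frames (N J X)
J -> hit
X -> hit
Z -> miss, evict N, frames (J X Z)
J -> hit
Z -> hit
X -> hit
Q -> miss, evict J, frames (X Z Q)
X -> hit
Z -> hit
N -> miss, evict X, frames (Z Q N)
Z -> hit
J -> miss, evict Z, frames (Q N J)
N -> hit
Z -> miss, evict Q, frames (N J Z)
X -> miss, evict N, frames (J Z X)
N -> miss, evict J, frames (Z X N)
Q -> miss, evict Z, frames (X N Q)
T -> miss, evict X, frames (N Q T)
Hits: 9 of 22 references → 9/22 = 0.4091.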